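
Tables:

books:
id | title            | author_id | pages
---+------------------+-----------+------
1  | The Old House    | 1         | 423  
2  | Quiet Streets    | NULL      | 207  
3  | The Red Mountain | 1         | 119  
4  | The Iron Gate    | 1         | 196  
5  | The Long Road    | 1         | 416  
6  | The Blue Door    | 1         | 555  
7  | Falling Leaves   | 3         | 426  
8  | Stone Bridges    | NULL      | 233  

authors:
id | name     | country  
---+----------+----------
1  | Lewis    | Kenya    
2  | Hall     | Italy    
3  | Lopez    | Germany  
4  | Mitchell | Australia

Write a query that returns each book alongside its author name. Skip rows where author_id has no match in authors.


INNER JOIN keeps only books rows whose author_id matches an id in authors. Walk through each book:
  - book 1 (The Old House): author_id=1 -> matches Lewis
  - book 2 (Quiet Streets): author_id=NULL, no match -> dropped
  - book 3 (The Red Mountain): author_id=1 -> matches Lewis
  - book 4 (The Iron Gate): author_id=1 -> matches Lewis
  - book 5 (The Long Road): author_id=1 -> matches Lewis
  - book 6 (The Blue Door): author_id=1 -> matches Lewis
  - book 7 (Falling Leaves): author_id=3 -> matches Lopez
  - book 8 (Stone Bridges): author_id=NULL, no match -> dropped
So 2 of 8 rows are dropped.

SQL:
SELECT a.title, b.name AS author
FROM books a
INNER JOIN authors b ON a.author_id = b.id

Result:
title            | author
-----------------+-------
The Old House    | Lewis 
The Red Mountain | Lewis 
The Iron Gate    | Lewis 
The Long Road    | Lewis 
The Blue Door    | Lewis 
Falling Leaves   | Lopez 


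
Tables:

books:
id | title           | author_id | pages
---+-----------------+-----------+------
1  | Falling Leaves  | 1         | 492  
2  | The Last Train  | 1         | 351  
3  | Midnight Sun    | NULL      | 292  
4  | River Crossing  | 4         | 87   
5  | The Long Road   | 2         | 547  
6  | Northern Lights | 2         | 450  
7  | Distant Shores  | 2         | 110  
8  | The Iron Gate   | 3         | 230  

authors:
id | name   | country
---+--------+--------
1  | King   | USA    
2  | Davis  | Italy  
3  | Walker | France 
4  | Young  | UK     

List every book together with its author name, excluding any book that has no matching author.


INNER JOIN keeps only books rows whose author_id matches an id in authors. Walk through each book:
  - book 1 (Falling Leaves): author_id=1 -> matches King
  - book 2 (The Last Train): author_id=1 -> matches King
  - book 3 (Midnight Sun): author_id=NULL, no match -> dropped
  - book 4 (River Crossing): author_id=4 -> matches Young
  - book 5 (The Long Road): author_id=2 -> matches Davis
  - book 6 (Northern Lights): author_id=2 -> matches Davis
  - book 7 (Distant Shores): author_id=2 -> matches Davis
  - book 8 (The Iron Gate): author_id=3 -> matches Walker
So 1 of 8 rows is dropped.

SQL:
SELECT a.title, b.name AS author
FROM books a
INNER JOIN authors b ON a.author_id = b.id

Result:
title           | author
----------------+-------
Falling Leaves  | King  
The Last Train  | King  
River Crossing  | Young 
The Long Road   | Davis 
Northern Lights | Davis 
Distant Shores  | Davis 
The Iron Gate   | Walker


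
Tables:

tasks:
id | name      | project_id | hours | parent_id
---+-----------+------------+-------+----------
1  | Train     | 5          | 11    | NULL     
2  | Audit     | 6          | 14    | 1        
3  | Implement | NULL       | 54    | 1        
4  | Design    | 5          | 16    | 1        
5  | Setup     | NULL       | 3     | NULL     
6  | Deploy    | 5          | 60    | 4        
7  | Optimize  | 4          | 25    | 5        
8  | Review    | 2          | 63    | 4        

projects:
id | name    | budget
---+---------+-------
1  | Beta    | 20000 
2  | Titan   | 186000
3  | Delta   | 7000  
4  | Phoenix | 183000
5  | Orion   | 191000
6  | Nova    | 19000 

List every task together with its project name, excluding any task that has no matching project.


INNER JOIN keeps only tasks rows whose project_id matches an id in projects. Walk through each task:
  - task 1 (Train): project_id=5 -> matches Orion
  - task 2 (Audit): project_id=6 -> matches Nova
  - task 3 (Implement): project_id=NULL, no match -> dropped
  - task 4 (Design): project_id=5 -> matches Orion
  - task 5 (Setup): project_id=NULL, no match -> dropped
  - task 6 (Deploy): project_id=5 -> matches Orion
  - task 7 (Optimize): project_id=4 -> matches Phoenix
  - task 8 (Review): project_id=2 -> matches Titan
So 2 of 8 rows are dropped.

SQL:
SELECT a.name, b.name AS project
FROM tasks a
INNER JOIN projects b ON a.project_id = b.id

Result:
name     | project
---------+--------
Train    | Orion  
Audit    | Nova   
Design   | Orion  
Deploy   | Orion  
Optimize | Phoenix
Review   | Titan  


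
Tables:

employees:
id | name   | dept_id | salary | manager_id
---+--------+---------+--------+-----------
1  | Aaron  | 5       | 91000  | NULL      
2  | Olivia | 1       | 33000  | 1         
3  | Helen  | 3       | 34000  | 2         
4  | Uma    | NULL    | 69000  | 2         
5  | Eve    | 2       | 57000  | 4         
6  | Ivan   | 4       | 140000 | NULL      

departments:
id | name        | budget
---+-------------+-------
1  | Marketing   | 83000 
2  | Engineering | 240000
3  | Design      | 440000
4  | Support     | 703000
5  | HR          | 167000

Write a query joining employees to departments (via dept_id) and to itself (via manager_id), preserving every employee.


Two LEFT JOINs from the same base table employees: one to departments via dept_id, one to employees itself via manager_id. Both are LEFT so every employee is preserved.
Match against departments:
  - employee 1 (Aaron): dept_id=5 -> matches HR
  - employee 2 (Olivia): dept_id=1 -> matches Marketing
  - employee 3 (Helen): dept_id=3 -> matches Design
  - employee 4 (Uma): dept_id=NULL, no match -> kept with NULL
  - employee 5 (Eve): dept_id=2 -> matches Engineering
  - employee 6 (Ivan): dept_id=4 -> matches Support
Match against employees (self):
  - employee 1 (Aaron): manager_id=NULL -> NULL
  - employee 2 (Olivia): manager_id=1 -> Aaron
  - employee 3 (Helen): manager_id=2 -> Olivia
  - employee 4 (Uma): manager_id=2 -> Olivia
  - employee 5 (Eve): manager_id=4 -> Uma
  - employee 6 (Ivan): manager_id=NULL -> NULL

SQL:
SELECT a.name, b.name AS department, c.name AS manager
FROM employees a
LEFT JOIN departments b ON a.dept_id = b.id
LEFT JOIN employees c ON a.manager_id = c.id

Result:
name   | department  | manager
-------+-------------+--------
Aaron  | HR          | NULL   
Olivia | Marketing   | Aaron  
Helen  | Design      | Olivia 
Uma    | NULL        | Olivia 
Eve    | Engineering | Uma    
Ivan   | Support     | NULL   


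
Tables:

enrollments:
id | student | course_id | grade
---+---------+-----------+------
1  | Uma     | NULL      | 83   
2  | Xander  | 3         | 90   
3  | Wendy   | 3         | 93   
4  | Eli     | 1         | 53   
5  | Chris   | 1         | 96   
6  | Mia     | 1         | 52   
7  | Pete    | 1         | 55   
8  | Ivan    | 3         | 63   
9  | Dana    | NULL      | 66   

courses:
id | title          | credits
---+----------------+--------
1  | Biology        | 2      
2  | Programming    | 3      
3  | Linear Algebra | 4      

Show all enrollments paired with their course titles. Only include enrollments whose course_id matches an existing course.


INNER JOIN keeps only enrollments rows whose course_id matches an id in courses. Walk through each enrollment:
  - enrollment 1 (Uma): course_id=NULL, no match -> dropped
  - enrollment 2 (Xander): course_id=3 -> matches Linear Algebra
  - enrollment 3 (Wendy): course_id=3 -> matches Linear Algebra
  - enrollment 4 (Eli): course_id=1 -> matches Biology
  - enrollment 5 (Chris): course_id=1 -> matches Biology
  - enrollment 6 (Mia): course_id=1 -> matches Biology
  - enrollment 7 (Pete): course_id=1 -> matches Biology
  - enrollment 8 (Ivan): course_id=3 -> matches Linear Algebra
  - enrollment 9 (Dana): course_id=NULL, no match -> dropped
So 2 of 9 rows are dropped.

SQL:
SELECT a.student, b.title AS course
FROM enrollments a
INNER JOIN courses b ON a.course_id = b.id

Result:
student | course        
--------+---------------
Xander  | Linear Algebra
Wendy   | Linear Algebra
Eli     | Biology       
Chris   | Biology       
Mia     | Biology       
Pete    | Biology       
Ivan    | Linear Algebra


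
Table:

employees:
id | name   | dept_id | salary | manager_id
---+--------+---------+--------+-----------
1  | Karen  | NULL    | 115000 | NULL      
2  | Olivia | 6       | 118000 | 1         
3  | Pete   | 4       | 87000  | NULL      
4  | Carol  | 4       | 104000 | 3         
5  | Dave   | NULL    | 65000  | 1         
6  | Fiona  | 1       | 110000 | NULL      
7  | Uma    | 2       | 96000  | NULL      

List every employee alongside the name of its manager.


This is a self-join: employees is joined to a second copy of itself, matching each row's manager_id to another row's id. Use LEFT JOIN so rows with manager_id=NULL are kept.
  - employee 1 (Karen): manager_id=NULL -> NULL
  - employee 2 (Olivia): manager_id=1 -> Karen
  - employee 3 (Pete): manager_id=NULL -> NULL
  - employee 4 (Carol): manager_id=3 -> Pete
  - employee 5 (Dave): manager_id=1 -> Karen
  - employee 6 (Fiona): manager_id=NULL -> NULL
  - employee 7 (Uma): manager_id=NULL -> NULL

SQL:
SELECT a.name AS item, b.name AS manager
FROM employees a
LEFT JOIN employees b ON a.manager_id = b.id

Result:
item   | manager
-------+--------
Karen  | NULL   
Olivia | Karen  
Pete   | NULL   
Carol  | Pete   
Dave   | Karen  
Fiona  | NULL   
Uma    | NULL   


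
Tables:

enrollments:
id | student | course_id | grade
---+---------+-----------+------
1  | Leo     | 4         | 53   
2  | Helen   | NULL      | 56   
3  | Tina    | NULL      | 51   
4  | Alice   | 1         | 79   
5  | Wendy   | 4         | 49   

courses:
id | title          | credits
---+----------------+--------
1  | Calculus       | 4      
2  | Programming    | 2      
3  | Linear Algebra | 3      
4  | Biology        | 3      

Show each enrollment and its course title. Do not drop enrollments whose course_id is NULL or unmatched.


LEFT JOIN keeps every row from enrollments (the left table); where course_id has no match in courses, the course columns become NULL. Walk through each enrollment:
  - enrollment 1 (Leo): course_id=4 -> matches Biology
  - enrollment 2 (Helen): course_id=NULL, no match -> kept with NULL
  - enrollment 3 (Tina): course_id=NULL, no match -> kept with NULL
  - enrollment 4 (Alice): course_id=1 -> matches Calculus
  - enrollment 5 (Wendy): course_id=4 -> matches Biology
All 5 rows appear; 2 have NULL course.

SQL:
SELECT a.student, b.title AS course
FROM enrollments a
LEFT JOIN courses b ON a.course_id = b.id

Result:
student | course  
--------+---------
Leo     | Biology 
Helen   | NULL    
Tina    | NULL    
Alice   | Calculus
Wendy   | Biology 


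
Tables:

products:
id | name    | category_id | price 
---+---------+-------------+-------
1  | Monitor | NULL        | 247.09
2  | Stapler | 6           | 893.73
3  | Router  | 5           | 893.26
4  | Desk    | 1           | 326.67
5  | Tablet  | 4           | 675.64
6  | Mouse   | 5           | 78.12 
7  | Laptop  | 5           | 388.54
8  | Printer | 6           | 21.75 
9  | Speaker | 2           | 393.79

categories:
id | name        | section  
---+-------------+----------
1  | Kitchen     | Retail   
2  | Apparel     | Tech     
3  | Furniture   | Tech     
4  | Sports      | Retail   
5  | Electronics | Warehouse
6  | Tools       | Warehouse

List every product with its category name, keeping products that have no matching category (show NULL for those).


LEFT JOIN keeps every row from products (the left table); where category_id has no match in categories, the category columns become NULL. Walk through each product:
  - product 1 (Monitor): category_id=NULL, no match -> kept with NULL
  - product 2 (Stapler): category_id=6 -> matches Tools
  - product 3 (Router): category_id=5 -> matches Electronics
  - product 4 (Desk): category_id=1 -> matches Kitchen
  - product 5 (Tablet): category_id=4 -> matches Sports
  - product 6 (Mouse): category_id=5 -> matches Electronics
  - product 7 (Laptop): category_id=5 -> matches Electronics
  - product 8 (Printer): category_id=6 -> matches Tools
  - product 9 (Speaker): category_id=2 -> matches Apparel
All 9 rows appear; 1 has NULL category.

SQL:
SELECT a.name, b.name AS category
FROM products a
LEFT JOIN categories b ON a.category_id = b.id

Result:
name    | category   
--------+------------
Monitor | NULL       
Stapler | Tools      
Router  | Electronics
Desk    | Kitchen    
Tablet  | Sports     
Mouse   | Electronics
Laptop  | Electronics
Printer | Tools      
Speaker | Apparel    


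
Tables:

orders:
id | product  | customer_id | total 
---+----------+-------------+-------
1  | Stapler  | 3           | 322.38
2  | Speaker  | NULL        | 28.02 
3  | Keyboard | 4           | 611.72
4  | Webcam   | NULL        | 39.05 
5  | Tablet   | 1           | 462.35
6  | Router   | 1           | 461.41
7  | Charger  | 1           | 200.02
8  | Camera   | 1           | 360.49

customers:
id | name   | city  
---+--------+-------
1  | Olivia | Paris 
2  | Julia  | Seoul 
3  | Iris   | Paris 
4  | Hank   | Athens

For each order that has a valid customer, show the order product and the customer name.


INNER JOIN keeps only orders rows whose customer_id matches an id in customers. Walk through each order:
  - order 1 (Stapler): customer_id=3 -> matches Iris
  - order 2 (Speaker): customer_id=NULL, no match -> dropped
  - order 3 (Keyboard): customer_id=4 -> matches Hank
  - order 4 (Webcam): customer_id=NULL, no match -> dropped
  - order 5 (Tablet): customer_id=1 -> matches Olivia
  - order 6 (Router): customer_id=1 -> matches Olivia
  - order 7 (Charger): customer_id=1 -> matches Olivia
  - order 8 (Camera): customer_id=1 -> matches Olivia
So 2 of 8 rows are dropped.

SQL:
SELECT a.product, b.name AS customer
FROM orders a
INNER JOIN customers b ON a.customer_id = b.id

Result:
product  | customer
---------+---------
Stapler  | Iris    
Keyboard | Hank    
Tablet   | Olivia  
Router   | Olivia  
Charger  | Olivia  
Camera   | Olivia  


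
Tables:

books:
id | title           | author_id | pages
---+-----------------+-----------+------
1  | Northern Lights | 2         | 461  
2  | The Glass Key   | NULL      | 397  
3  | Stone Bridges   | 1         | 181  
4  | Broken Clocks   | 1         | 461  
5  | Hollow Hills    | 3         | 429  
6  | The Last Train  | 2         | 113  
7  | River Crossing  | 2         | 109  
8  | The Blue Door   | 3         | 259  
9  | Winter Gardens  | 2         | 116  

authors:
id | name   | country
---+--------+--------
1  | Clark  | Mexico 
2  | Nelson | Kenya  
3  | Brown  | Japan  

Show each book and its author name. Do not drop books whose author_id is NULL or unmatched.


LEFT JOIN keeps every row from books (the left table); where author_id has no match in authors, the author columns become NULL. Walk through each book:
  - book 1 (Northern Lights): author_id=2 -> matches Nelson
  - book 2 (The Glass Key): author_id=NULL, no match -> kept with NULL
  - book 3 (Stone Bridges): author_id=1 -> matches Clark
  - book 4 (Broken Clocks): author_id=1 -> matches Clark
  - book 5 (Hollow Hills): author_id=3 -> matches Brown
  - book 6 (The Last Train): author_id=2 -> matches Nelson
  - book 7 (River Crossing): author_id=2 -> matches Nelson
  - book 8 (The Blue Door): author_id=3 -> matches Brown
  - book 9 (Winter Gardens): author_id=2 -> matches Nelson
All 9 rows appear; 1 has NULL author.

SQL:
SELECT a.title, b.name AS author
FROM books a
LEFT JOIN authors b ON a.author_id = b.id

Result:
title           | author
----------------+-------
Northern Lights | Nelson
The Glass Key   | NULL  
Stone Bridges   | Clark 
Broken Clocks   | Clark 
Hollow Hills    | Brown 
The Last Train  | Nelson
River Crossing  | Nelson
The Blue Door   | Brown 
Winter Gardens  | Nelson


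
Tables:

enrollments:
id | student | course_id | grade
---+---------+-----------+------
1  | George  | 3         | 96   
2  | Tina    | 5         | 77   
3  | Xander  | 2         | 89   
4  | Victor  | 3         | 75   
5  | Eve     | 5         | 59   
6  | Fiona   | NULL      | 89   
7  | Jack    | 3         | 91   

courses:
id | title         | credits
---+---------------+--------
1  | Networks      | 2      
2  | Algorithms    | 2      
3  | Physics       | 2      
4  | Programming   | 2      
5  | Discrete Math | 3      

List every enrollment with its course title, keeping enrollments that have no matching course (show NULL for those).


LEFT JOIN keeps every row from enrollments (the left table); where course_id has no match in courses, the course columns become NULL. Walk through each enrollment:
  - enrollment 1 (George): course_id=3 -> matches Physics
  - enrollment 2 (Tina): course_id=5 -> matches Discrete Math
  - enrollment 3 (Xander): course_id=2 -> matches Algorithms
  - enrollment 4 (Victor): course_id=3 -> matches Physics
  - enrollment 5 (Eve): course_id=5 -> matches Discrete Math
  - enrollment 6 (Fiona): course_id=NULL, no match -> kept with NULL
  - enrollment 7 (Jack): course_id=3 -> matches Physics
All 7 rows appear; 1 has NULL course.

SQL:
SELECT a.student, b.title AS course
FROM enrollments a
LEFT JOIN courses b ON a.course_id = b.id

Result:
student | course       
--------+--------------
George  | Physics      
Tina    | Discrete Math
Xander  | Algorithms   
Victor  | Physics      
Eve     | Discrete Math
Fiona   | NULL         
Jack    | Physics      


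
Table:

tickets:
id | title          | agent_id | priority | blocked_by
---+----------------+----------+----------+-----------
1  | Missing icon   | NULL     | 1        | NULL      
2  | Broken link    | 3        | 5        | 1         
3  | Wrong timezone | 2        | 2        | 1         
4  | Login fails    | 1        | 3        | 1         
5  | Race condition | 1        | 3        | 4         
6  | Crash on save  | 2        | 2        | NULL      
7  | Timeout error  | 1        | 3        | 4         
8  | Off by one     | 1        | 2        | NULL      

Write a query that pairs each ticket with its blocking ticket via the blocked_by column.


This is a self-join: tickets is joined to a second copy of itself, matching each row's blocked_by to another row's id. Use LEFT JOIN so rows with blocked_by=NULL are kept.
  - ticket 1 (Missing icon): blocked_by=NULL -> NULL
  - ticket 2 (Broken link): blocked_by=1 -> Missing icon
  - ticket 3 (Wrong timezone): blocked_by=1 -> Missing icon
  - ticket 4 (Login fails): blocked_by=1 -> Missing icon
  - ticket 5 (Race condition): blocked_by=4 -> Login fails
  - ticket 6 (Crash on save): blocked_by=NULL -> NULL
  - ticket 7 (Timeout error): blocked_by=4 -> Login fails
  - ticket 8 (Off by one): blocked_by=NULL -> NULL

SQL:
SELECT a.title AS item, b.title AS blocked_by
FROM tickets a
LEFT JOIN tickets b ON a.blocked_by = b.id

Result:
item           | blocked_by  
---------------+-------------
Missing icon   | NULL        
Broken link    | Missing icon
Wrong timezone | Missing icon
Login fails    | Missing icon
Race condition | Login fails 
Crash on save  | NULL        
Timeout error  | Login fails 
Off by one     | NULL        


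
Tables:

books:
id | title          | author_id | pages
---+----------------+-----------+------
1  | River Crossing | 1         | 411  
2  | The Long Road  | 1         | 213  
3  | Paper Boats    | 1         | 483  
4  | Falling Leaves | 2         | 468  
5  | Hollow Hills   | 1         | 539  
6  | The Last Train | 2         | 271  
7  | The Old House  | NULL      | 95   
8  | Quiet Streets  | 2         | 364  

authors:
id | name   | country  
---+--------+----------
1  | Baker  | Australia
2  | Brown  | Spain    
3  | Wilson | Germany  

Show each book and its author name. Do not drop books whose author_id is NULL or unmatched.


LEFT JOIN keeps every row from books (the left table); where author_id has no match in authors, the author columns become NULL. Walk through each book:
  - book 1 (River Crossing): author_id=1 -> matches Baker
  - book 2 (The Long Road): author_id=1 -> matches Baker
  - book 3 (Paper Boats): author_id=1 -> matches Baker
  - book 4 (Falling Leaves): author_id=2 -> matches Brown
  - book 5 (Hollow Hills): author_id=1 -> matches Baker
  - book 6 (The Last Train): author_id=2 -> matches Brown
  - book 7 (The Old House): author_id=NULL, no match -> kept with NULL
  - book 8 (Quiet Streets): author_id=2 -> matches Brown
All 8 rows appear; 1 has NULL author.

SQL:
SELECT a.title, b.name AS author
FROM books a
LEFT JOIN authors b ON a.author_id = b.id

Result:
title          | author
---------------+-------
River Crossing | Baker 
The Long Road  | Baker 
Paper Boats    | Baker 
Falling Leaves | Brown 
Hollow Hills   | Baker 
The Last Train | Brown 
The Old House  | NULL  
Quiet Streets  | Brown 


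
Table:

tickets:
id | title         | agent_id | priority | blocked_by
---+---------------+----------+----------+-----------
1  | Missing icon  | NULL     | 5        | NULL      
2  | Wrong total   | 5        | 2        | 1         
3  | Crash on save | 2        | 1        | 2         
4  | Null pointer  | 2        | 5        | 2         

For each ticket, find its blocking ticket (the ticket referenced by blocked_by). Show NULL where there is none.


This is a self-join: tickets is joined to a second copy of itself, matching each row's blocked_by to another row's id. Use LEFT JOIN so rows with blocked_by=NULL are kept.
  - ticket 1 (Missing icon): blocked_by=NULL -> NULL
  - ticket 2 (Wrong total): blocked_by=1 -> Missing icon
  - ticket 3 (Crash on save): blocked_by=2 -> Wrong total
  - ticket 4 (Null pointer): blocked_by=2 -> Wrong total

SQL:
SELECT a.title AS item, b.title AS blocked_by
FROM tickets a
LEFT JOIN tickets b ON a.blocked_by = b.id

Result:
item          | blocked_by  
--------------+-------------
Missing icon  | NULL        
Wrong total   | Missing icon
Crash on save | Wrong total 
Null pointer  | Wrong total 


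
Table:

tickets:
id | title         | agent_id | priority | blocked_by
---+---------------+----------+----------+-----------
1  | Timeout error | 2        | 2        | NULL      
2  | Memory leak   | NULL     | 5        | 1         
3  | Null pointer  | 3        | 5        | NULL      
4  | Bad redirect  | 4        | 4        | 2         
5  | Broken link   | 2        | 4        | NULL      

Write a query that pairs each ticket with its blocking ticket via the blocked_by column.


This is a self-join: tickets is joined to a second copy of itself, matching each row's blocked_by to another row's id. Use LEFT JOIN so rows with blocked_by=NULL are kept.
  - ticket 1 (Timeout error): blocked_by=NULL -> NULL
  - ticket 2 (Memory leak): blocked_by=1 -> Timeout error
  - ticket 3 (Null pointer): blocked_by=NULL -> NULL
  - ticket 4 (Bad redirect): blocked_by=2 -> Memory leak
  - ticket 5 (Broken link): blocked_by=NULL -> NULL

SQL:
SELECT a.title AS item, b.title AS blocked_by
FROM tickets a
LEFT JOIN tickets b ON a.blocked_by = b.id

Result:
item          | blocked_by   
--------------+--------------
Timeout error | NULL         
Memory leak   | Timeout error
Null pointer  | NULL         
Bad redirect  | Memory leak  
Broken link   | NULL         


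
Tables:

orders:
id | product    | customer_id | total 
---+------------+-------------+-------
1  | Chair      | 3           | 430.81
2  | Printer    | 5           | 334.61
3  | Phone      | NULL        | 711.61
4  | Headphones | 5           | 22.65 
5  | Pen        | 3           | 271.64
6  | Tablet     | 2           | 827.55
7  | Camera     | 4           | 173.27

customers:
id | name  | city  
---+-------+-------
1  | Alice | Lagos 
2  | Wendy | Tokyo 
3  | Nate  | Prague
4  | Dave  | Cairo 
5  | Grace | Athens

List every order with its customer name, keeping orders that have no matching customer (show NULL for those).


LEFT JOIN keeps every row from orders (the left table); where customer_id has no match in customers, the customer columns become NULL. Walk through each order:
  - order 1 (Chair): customer_id=3 -> matches Nate
  - order 2 (Printer): customer_id=5 -> matches Grace
  - order 3 (Phone): customer_id=NULL, no match -> kept with NULL
  - order 4 (Headphones): customer_id=5 -> matches Grace
  - order 5 (Pen): customer_id=3 -> matches Nate
  - order 6 (Tablet): customer_id=2 -> matches Wendy
  - order 7 (Camera): customer_id=4 -> matches Dave
All 7 rows appear; 1 has NULL customer.

SQL:
SELECT a.product, b.name AS customer
FROM orders a
LEFT JOIN customers b ON a.customer_id = b.id

Result:
product    | customer
-----------+---------
Chair      | Nate    
Printer    | Grace   
Phone      | NULL    
Headphones | Grace   
Pen        | Nate    
Tablet     | Wendy   
Camera     | Dave    


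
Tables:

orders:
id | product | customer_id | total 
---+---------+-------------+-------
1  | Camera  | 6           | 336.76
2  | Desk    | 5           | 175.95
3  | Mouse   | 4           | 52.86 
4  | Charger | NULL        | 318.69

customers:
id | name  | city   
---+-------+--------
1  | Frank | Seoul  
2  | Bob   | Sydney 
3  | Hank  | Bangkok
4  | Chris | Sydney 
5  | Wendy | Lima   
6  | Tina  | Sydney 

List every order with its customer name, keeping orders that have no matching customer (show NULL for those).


LEFT JOIN keeps every row from orders (the left table); where customer_id has no match in customers, the customer columns become NULL. Walk through each order:
  - order 1 (Camera): customer_id=6 -> matches Tina
  - order 2 (Desk): customer_id=5 -> matches Wendy
  - order 3 (Mouse): customer_id=4 -> matches Chris
  - order 4 (Charger): customer_id=NULL, no match -> kept with NULL
All 4 rows appear; 1 has NULL customer.

SQL:
SELECT a.product, b.name AS customer
FROM orders a
LEFT JOIN customers b ON a.customer_id = b.id

Result:
product | customer
--------+---------
Camera  | Tina    
Desk    | Wendy   
Mouse   | Chris   
Charger | NULL    


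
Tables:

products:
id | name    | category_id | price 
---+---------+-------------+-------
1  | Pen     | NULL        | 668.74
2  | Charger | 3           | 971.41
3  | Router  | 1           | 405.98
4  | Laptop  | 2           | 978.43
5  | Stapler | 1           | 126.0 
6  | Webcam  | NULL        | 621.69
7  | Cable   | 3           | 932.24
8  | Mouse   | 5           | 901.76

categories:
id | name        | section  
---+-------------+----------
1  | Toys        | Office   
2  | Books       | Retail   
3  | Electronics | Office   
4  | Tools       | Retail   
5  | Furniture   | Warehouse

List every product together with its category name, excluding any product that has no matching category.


INNER JOIN keeps only products rows whose category_id matches an id in categories. Walk through each product:
  - product 1 (Pen): category_id=NULL, no match -> dropped
  - product 2 (Charger): category_id=3 -> matches Electronics
  - product 3 (Router): category_id=1 -> matches Toys
  - product 4 (Laptop): category_id=2 -> matches Books
  - product 5 (Stapler): category_id=1 -> matches Toys
  - product 6 (Webcam): category_id=NULL, no match -> dropped
  - product 7 (Cable): category_id=3 -> matches Electronics
  - product 8 (Mouse): category_id=5 -> matches Furniture
So 2 of 8 rows are dropped.

SQL:
SELECT a.name, b.name AS category
FROM products a
INNER JOIN categories b ON a.category_id = b.id

Result:
name    | category   
--------+------------
Charger | Electronics
Router  | Toys       
Laptop  | Books      
Stapler | Toys       
Cable   | Electronics
Mouse   | Furniture  


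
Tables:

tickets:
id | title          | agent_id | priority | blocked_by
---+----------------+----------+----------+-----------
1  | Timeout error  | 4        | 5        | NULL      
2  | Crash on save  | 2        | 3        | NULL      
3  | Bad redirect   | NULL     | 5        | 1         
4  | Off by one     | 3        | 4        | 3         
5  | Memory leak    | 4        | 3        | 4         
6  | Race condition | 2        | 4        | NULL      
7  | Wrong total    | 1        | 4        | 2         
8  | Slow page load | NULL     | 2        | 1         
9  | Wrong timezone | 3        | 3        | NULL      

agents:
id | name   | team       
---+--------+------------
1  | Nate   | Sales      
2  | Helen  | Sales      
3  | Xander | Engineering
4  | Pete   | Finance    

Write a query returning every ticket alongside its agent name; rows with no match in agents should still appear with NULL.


LEFT JOIN keeps every row from tickets (the left table); where agent_id has no match in agents, the agent columns become NULL. Walk through each ticket:
  - ticket 1 (Timeout error): agent_id=4 -> matches Pete
  - ticket 2 (Crash on save): agent_id=2 -> matches Helen
  - ticket 3 (Bad redirect): agent_id=NULL, no match -> kept with NULL
  - ticket 4 (Off by one): agent_id=3 -> matches Xander
  - ticket 5 (Memory leak): agent_id=4 -> matches Pete
  - ticket 6 (Race condition): agent_id=2 -> matches Helen
  - ticket 7 (Wrong total): agent_id=1 -> matches Nate
  - ticket 8 (Slow page load): agent_id=NULL, no match -> kept with NULL
  - ticket 9 (Wrong timezone): agent_id=3 -> matches Xander
All 9 rows appear; 2 have NULL agent.

SQL:
SELECT a.title, b.name AS agent
FROM tickets a
LEFT JOIN agents b ON a.agent_id = b.id

Result:
title          | agent 
---------------+-------
Timeout error  | Pete  
Crash on save  | Helen 
Bad redirect   | NULL  
Off by one     | Xander
Memory leak    | Pete  
Race condition | Helen 
Wrong total    | Nate  
Slow page load | NULL  
Wrong timezone | Xander


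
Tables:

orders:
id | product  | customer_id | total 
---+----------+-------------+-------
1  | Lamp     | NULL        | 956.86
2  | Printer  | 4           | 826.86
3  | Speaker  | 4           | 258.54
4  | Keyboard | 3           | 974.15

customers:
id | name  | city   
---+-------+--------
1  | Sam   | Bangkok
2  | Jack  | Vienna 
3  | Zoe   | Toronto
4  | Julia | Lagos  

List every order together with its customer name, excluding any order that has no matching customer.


INNER JOIN keeps only orders rows whose customer_id matches an id in customers. Walk through each order:
  - order 1 (Lamp): customer_id=NULL, no match -> dropped
  - order 2 (Printer): customer_id=4 -> matches Julia
  - order 3 (Speaker): customer_id=4 -> matches Julia
  - order 4 (Keyboard): customer_id=3 -> matches Zoe
So 1 of 4 rows is dropped.

SQL:
SELECT a.product, b.name AS customer
FROM orders a
INNER JOIN customers b ON a.customer_id = b.id

Result:
product  | customer
---------+---------
Printer  | Julia   
Speaker  | Julia   
Keyboard | Zoe     


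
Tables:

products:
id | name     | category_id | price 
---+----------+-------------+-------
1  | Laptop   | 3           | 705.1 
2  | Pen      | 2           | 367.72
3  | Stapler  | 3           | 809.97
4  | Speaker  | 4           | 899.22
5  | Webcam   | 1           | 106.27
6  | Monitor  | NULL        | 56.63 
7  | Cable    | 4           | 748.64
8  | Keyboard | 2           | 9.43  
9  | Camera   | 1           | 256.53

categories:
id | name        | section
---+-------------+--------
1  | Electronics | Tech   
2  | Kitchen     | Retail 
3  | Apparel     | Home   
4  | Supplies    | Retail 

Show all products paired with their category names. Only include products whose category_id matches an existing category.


INNER JOIN keeps only products rows whose category_id matches an id in categories. Walk through each product:
  - product 1 (Laptop): category_id=3 -> matches Apparel
  - product 2 (Pen): category_id=2 -> matches Kitchen
  - product 3 (Stapler): category_id=3 -> matches Apparel
  - product 4 (Speaker): category_id=4 -> matches Supplies
  - product 5 (Webcam): category_id=1 -> matches Electronics
  - product 6 (Monitor): category_id=NULL, no match -> dropped
  - product 7 (Cable): category_id=4 -> matches Supplies
  - product 8 (Keyboard): category_id=2 -> matches Kitchen
  - product 9 (Camera): category_id=1 -> matches Electronics
So 1 of 9 rows is dropped.

SQL:
SELECT a.name, b.name AS category
FROM products a
INNER JOIN categories b ON a.category_id = b.id

Result:
name     | category   
---------+------------
Laptop   | Apparel    
Pen      | Kitchen    
Stapler  | Apparel    
Speaker  | Supplies   
Webcam   | Electronics
Cable    | Supplies   
Keyboard | Kitchen    
Camera   | Electronics


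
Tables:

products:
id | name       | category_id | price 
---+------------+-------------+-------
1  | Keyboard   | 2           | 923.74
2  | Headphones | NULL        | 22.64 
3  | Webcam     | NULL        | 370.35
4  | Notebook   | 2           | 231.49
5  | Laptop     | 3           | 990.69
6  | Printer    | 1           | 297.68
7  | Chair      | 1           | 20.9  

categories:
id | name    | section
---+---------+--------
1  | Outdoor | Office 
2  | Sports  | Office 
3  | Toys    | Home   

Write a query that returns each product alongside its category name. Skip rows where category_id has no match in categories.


INNER JOIN keeps only products rows whose category_id matches an id in categories. Walk through each product:
  - product 1 (Keyboard): category_id=2 -> matches Sports
  - product 2 (Headphones): category_id=NULL, no match -> dropped
  - product 3 (Webcam): category_id=NULL, no match -> dropped
  - product 4 (Notebook): category_id=2 -> matches Sports
  - product 5 (Laptop): category_id=3 -> matches Toys
  - product 6 (Printer): category_id=1 -> matches Outdoor
  - product 7 (Chair): category_id=1 -> matches Outdoor
So 2 of 7 rows are dropped.

SQL:
SELECT a.name, b.name AS category
FROM products a
INNER JOIN categories b ON a.category_id = b.id

Result:
name     | category
---------+---------
Keyboard | Sports  
Notebook | Sports  
Laptop   | Toys    
Printer  | Outdoor 
Chair    | Outdoor 


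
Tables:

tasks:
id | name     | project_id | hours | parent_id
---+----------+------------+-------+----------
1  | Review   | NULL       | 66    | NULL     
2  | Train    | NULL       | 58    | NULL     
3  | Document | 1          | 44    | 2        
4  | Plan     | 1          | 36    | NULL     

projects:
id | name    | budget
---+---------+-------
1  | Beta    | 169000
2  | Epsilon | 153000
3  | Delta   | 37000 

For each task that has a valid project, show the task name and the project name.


INNER JOIN keeps only tasks rows whose project_id matches an id in projects. Walk through each task:
  - task 1 (Review): project_id=NULL, no match -> dropped
  - task 2 (Train): project_id=NULL, no match -> dropped
  - task 3 (Document): project_id=1 -> matches Beta
  - task 4 (Plan): project_id=1 -> matches Beta
So 2 of 4 rows are dropped.

SQL:
SELECT a.name, b.name AS project
FROM tasks a
INNER JOIN projects b ON a.project_id = b.id

Result:
name     | project
---------+--------
Document | Beta   
Plan     | Beta   


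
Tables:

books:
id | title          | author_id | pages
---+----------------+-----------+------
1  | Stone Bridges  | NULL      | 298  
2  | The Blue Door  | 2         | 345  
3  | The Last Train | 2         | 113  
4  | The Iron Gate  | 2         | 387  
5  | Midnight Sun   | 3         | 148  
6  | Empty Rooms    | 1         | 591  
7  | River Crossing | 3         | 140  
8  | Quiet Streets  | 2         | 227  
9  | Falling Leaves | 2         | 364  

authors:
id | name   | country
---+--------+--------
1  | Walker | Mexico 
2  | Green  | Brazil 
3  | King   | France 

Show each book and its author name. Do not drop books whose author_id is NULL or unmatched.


LEFT JOIN keeps every row from books (the left table); where author_id has no match in authors, the author columns become NULL. Walk through each book:
  - book 1 (Stone Bridges): author_id=NULL, no match -> kept with NULL
  - book 2 (The Blue Door): author_id=2 -> matches Green
  - book 3 (The Last Train): author_id=2 -> matches Green
  - book 4 (The Iron Gate): author_id=2 -> matches Green
  - book 5 (Midnight Sun): author_id=3 -> matches King
  - book 6 (Empty Rooms): author_id=1 -> matches Walker
  - book 7 (River Crossing): author_id=3 -> matches King
  - book 8 (Quiet Streets): author_id=2 -> matches Green
  - book 9 (Falling Leaves): author_id=2 -> matches Green
All 9 rows appear; 1 has NULL author.

SQL:
SELECT a.title, b.name AS author
FROM books a
LEFT JOIN authors b ON a.author_id = b.id

Result:
title          | author
---------------+-------
Stone Bridges  | NULL  
The Blue Door  | Green 
The Last Train | Green 
The Iron Gate  | Green 
Midnight Sun   | King  
Empty Rooms    | Walker
River Crossing | King  
Quiet Streets  | Green 
Falling Leaves | Green 


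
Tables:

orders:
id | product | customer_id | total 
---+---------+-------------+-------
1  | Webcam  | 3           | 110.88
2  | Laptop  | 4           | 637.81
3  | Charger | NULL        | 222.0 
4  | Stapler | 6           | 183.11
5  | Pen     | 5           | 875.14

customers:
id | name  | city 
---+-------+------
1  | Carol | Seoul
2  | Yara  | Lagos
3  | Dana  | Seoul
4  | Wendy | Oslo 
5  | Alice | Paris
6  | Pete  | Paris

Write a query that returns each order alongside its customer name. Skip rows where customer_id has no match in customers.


INNER JOIN keeps only orders rows whose customer_id matches an id in customers. Walk through each order:
  - order 1 (Webcam): customer_id=3 -> matches Dana
  - order 2 (Laptop): customer_id=4 -> matches Wendy
  - order 3 (Charger): customer_id=NULL, no match -> dropped
  - order 4 (Stapler): customer_id=6 -> matches Pete
  - order 5 (Pen): customer_id=5 -> matches Alice
So 1 of 5 rows is dropped.

SQL:
SELECT a.product, b.name AS customer
FROM orders a
INNER JOIN customers b ON a.customer_id = b.id

Result:
product | customer
--------+---------
Webcam  | Dana    
Laptop  | Wendy   
Stapler | Pete    
Pen     | Alice   


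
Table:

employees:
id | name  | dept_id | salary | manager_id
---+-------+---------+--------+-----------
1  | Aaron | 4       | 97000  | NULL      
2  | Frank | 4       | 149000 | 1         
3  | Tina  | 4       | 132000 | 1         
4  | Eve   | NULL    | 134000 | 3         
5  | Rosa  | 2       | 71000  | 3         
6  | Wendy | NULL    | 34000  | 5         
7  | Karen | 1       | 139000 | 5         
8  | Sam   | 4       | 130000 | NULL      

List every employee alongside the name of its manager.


This is a self-join: employees is joined to a second copy of itself, matching each row's manager_id to another row's id. Use LEFT JOIN so rows with manager_id=NULL are kept.
  - employee 1 (Aaron): manager_id=NULL -> NULL
  - employee 2 (Frank): manager_id=1 -> Aaron
  - employee 3 (Tina): manager_id=1 -> Aaron
  - employee 4 (Eve): manager_id=3 -> Tina
  - employee 5 (Rosa): manager_id=3 -> Tina
  - employee 6 (Wendy): manager_id=5 -> Rosa
  - employee 7 (Karen): manager_id=5 -> Rosa
  - employee 8 (Sam): manager_id=NULL -> NULL

SQL:
SELECT a.name AS item, b.name AS manager
FROM employees a
LEFT JOIN employees b ON a.manager_id = b.id

Result:
item  | manager
------+--------
Aaron | NULL   
Frank | Aaron  
Tina  | Aaron  
Eve   | Tina   
Rosa  | Tina   
Wendy | Rosa   
Karen | Rosa   
Sam   | NULL   


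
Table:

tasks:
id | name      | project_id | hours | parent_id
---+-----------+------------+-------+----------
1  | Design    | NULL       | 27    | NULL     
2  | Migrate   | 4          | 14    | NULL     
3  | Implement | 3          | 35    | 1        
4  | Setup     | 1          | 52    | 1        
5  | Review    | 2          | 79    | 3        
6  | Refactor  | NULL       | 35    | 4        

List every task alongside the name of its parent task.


This is a self-join: tasks is joined to a second copy of itself, matching each row's parent_id to another row's id. Use LEFT JOIN so rows with parent_id=NULL are kept.
  - task 1 (Design): parent_id=NULL -> NULL
  - task 2 (Migrate): parent_id=NULL -> NULL
  - task 3 (Implement): parent_id=1 -> Design
  - task 4 (Setup): parent_id=1 -> Design
  - task 5 (Review): parent_id=3 -> Implement
  - task 6 (Refactor): parent_id=4 -> Setup

SQL:
SELECT a.name AS item, b.name AS parent
FROM tasks a
LEFT JOIN tasks b ON a.parent_id = b.id

Result:
item      | parent   
----------+----------
Design    | NULL     
Migrate   | NULL     
Implement | Design   
Setup     | Design   
Review    | Implement
Refactor  | Setup    


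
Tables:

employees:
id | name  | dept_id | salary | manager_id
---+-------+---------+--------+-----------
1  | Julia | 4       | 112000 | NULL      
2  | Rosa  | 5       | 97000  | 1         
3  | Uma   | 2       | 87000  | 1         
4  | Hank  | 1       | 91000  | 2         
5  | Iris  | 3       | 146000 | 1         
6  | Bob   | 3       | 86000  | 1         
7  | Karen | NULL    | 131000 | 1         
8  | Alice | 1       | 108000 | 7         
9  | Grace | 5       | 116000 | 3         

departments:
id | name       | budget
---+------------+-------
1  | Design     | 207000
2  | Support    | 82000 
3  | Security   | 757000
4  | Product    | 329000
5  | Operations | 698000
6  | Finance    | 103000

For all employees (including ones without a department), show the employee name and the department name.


LEFT JOIN keeps every row from employees (the left table); where dept_id has no match in departments, the department columns become NULL. Walk through each employee:
  - employee 1 (Julia): dept_id=4 -> matches Product
  - employee 2 (Rosa): dept_id=5 -> matches Operations
  - employee 3 (Uma): dept_id=2 -> matches Support
  - employee 4 (Hank): dept_id=1 -> matches Design
  - employee 5 (Iris): dept_id=3 -> matches Security
  - employee 6 (Bob): dept_id=3 -> matches Security
  - employee 7 (Karen): dept_id=NULL, no match -> kept with NULL
  - employee 8 (Alice): dept_id=1 -> matches Design
  - employee 9 (Grace): dept_id=5 -> matches Operations
All 9 rows appear; 1 has NULL department.

SQL:
SELECT a.name, b.name AS department
FROM employees a
LEFT JOIN departments b ON a.dept_id = b.id

Result:
name  | department
------+-----------
Julia | Product   
Rosa  | Operations
Uma   | Support   
Hank  | Design    
Iris  | Security  
Bob   | Security  
Karen | NULL      
Alice | Design    
Grace | Operations
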